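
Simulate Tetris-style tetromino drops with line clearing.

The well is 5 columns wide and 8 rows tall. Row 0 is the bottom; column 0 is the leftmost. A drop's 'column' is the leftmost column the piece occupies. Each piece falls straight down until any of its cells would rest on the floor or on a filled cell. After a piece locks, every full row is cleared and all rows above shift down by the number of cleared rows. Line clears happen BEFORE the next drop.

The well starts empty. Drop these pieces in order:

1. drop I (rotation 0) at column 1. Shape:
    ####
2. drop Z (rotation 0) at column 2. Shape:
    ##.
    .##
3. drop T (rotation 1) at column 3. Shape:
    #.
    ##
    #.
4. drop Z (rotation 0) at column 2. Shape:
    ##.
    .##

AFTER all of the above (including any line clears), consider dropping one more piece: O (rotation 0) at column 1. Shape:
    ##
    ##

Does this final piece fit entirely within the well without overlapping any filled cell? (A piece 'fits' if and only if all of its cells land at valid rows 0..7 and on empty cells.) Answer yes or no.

Answer: no

Derivation:
Drop 1: I rot0 at col 1 lands with bottom-row=0; cleared 0 line(s) (total 0); column heights now [0 1 1 1 1], max=1
Drop 2: Z rot0 at col 2 lands with bottom-row=1; cleared 0 line(s) (total 0); column heights now [0 1 3 3 2], max=3
Drop 3: T rot1 at col 3 lands with bottom-row=3; cleared 0 line(s) (total 0); column heights now [0 1 3 6 5], max=6
Drop 4: Z rot0 at col 2 lands with bottom-row=6; cleared 0 line(s) (total 0); column heights now [0 1 8 8 7], max=8
Test piece O rot0 at col 1 (width 2): heights before test = [0 1 8 8 7]; fits = False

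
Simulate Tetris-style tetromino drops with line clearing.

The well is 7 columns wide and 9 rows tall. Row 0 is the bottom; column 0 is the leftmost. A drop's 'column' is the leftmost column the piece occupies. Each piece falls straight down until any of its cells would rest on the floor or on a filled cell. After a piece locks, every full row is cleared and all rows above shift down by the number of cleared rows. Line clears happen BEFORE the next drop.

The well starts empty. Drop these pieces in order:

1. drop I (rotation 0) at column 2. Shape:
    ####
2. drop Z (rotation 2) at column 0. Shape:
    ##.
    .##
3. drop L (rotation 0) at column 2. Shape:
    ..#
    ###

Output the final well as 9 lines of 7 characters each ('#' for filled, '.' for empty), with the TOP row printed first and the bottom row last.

Drop 1: I rot0 at col 2 lands with bottom-row=0; cleared 0 line(s) (total 0); column heights now [0 0 1 1 1 1 0], max=1
Drop 2: Z rot2 at col 0 lands with bottom-row=1; cleared 0 line(s) (total 0); column heights now [3 3 2 1 1 1 0], max=3
Drop 3: L rot0 at col 2 lands with bottom-row=2; cleared 0 line(s) (total 0); column heights now [3 3 3 3 4 1 0], max=4

Answer: .......
.......
.......
.......
.......
....#..
#####..
.##....
..####.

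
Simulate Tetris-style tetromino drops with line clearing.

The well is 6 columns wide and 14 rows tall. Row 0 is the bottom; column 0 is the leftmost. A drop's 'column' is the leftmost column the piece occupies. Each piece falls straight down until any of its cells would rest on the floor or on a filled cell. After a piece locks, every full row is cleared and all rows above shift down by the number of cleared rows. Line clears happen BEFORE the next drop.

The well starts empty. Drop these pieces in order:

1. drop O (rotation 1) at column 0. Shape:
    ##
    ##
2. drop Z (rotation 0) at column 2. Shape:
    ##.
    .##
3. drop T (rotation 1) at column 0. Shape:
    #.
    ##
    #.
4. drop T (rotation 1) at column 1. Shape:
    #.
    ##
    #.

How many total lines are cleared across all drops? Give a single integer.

Answer: 0

Derivation:
Drop 1: O rot1 at col 0 lands with bottom-row=0; cleared 0 line(s) (total 0); column heights now [2 2 0 0 0 0], max=2
Drop 2: Z rot0 at col 2 lands with bottom-row=0; cleared 0 line(s) (total 0); column heights now [2 2 2 2 1 0], max=2
Drop 3: T rot1 at col 0 lands with bottom-row=2; cleared 0 line(s) (total 0); column heights now [5 4 2 2 1 0], max=5
Drop 4: T rot1 at col 1 lands with bottom-row=4; cleared 0 line(s) (total 0); column heights now [5 7 6 2 1 0], max=7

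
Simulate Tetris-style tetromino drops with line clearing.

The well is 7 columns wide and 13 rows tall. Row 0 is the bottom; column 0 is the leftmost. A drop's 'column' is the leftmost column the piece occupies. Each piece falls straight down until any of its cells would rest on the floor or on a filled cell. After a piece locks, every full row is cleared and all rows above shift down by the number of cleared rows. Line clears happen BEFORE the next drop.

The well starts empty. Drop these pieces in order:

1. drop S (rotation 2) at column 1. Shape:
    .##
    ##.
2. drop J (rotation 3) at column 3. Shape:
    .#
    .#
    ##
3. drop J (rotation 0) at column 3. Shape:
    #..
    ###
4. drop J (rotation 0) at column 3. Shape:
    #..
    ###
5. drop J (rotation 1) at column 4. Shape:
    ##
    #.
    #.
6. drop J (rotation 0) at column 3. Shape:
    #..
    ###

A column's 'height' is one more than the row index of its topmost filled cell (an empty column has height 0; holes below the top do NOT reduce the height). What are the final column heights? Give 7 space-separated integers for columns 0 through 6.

Drop 1: S rot2 at col 1 lands with bottom-row=0; cleared 0 line(s) (total 0); column heights now [0 1 2 2 0 0 0], max=2
Drop 2: J rot3 at col 3 lands with bottom-row=2; cleared 0 line(s) (total 0); column heights now [0 1 2 3 5 0 0], max=5
Drop 3: J rot0 at col 3 lands with bottom-row=5; cleared 0 line(s) (total 0); column heights now [0 1 2 7 6 6 0], max=7
Drop 4: J rot0 at col 3 lands with bottom-row=7; cleared 0 line(s) (total 0); column heights now [0 1 2 9 8 8 0], max=9
Drop 5: J rot1 at col 4 lands with bottom-row=8; cleared 0 line(s) (total 0); column heights now [0 1 2 9 11 11 0], max=11
Drop 6: J rot0 at col 3 lands with bottom-row=11; cleared 0 line(s) (total 0); column heights now [0 1 2 13 12 12 0], max=13

Answer: 0 1 2 13 12 12 0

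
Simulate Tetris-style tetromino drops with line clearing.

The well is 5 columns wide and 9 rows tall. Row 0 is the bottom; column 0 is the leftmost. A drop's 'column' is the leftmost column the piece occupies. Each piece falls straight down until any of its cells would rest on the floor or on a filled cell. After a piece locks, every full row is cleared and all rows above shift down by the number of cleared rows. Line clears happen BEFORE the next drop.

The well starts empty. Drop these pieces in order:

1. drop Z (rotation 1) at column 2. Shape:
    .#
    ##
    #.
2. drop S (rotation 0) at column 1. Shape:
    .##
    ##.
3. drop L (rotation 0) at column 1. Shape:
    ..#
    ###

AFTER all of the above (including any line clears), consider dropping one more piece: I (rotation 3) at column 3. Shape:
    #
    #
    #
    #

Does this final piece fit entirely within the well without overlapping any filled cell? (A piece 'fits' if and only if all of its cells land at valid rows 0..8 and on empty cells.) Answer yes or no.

Drop 1: Z rot1 at col 2 lands with bottom-row=0; cleared 0 line(s) (total 0); column heights now [0 0 2 3 0], max=3
Drop 2: S rot0 at col 1 lands with bottom-row=2; cleared 0 line(s) (total 0); column heights now [0 3 4 4 0], max=4
Drop 3: L rot0 at col 1 lands with bottom-row=4; cleared 0 line(s) (total 0); column heights now [0 5 5 6 0], max=6
Test piece I rot3 at col 3 (width 1): heights before test = [0 5 5 6 0]; fits = False

Answer: no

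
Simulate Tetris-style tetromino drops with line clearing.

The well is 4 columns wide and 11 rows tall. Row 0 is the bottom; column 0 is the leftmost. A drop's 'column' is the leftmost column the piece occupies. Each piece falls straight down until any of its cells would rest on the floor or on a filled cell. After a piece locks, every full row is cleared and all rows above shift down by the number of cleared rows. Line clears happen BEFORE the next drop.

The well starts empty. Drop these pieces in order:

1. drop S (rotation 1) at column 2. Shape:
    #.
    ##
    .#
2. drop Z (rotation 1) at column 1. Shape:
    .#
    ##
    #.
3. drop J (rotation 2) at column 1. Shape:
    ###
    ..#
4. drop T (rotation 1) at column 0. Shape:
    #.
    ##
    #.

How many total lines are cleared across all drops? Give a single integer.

Drop 1: S rot1 at col 2 lands with bottom-row=0; cleared 0 line(s) (total 0); column heights now [0 0 3 2], max=3
Drop 2: Z rot1 at col 1 lands with bottom-row=2; cleared 0 line(s) (total 0); column heights now [0 4 5 2], max=5
Drop 3: J rot2 at col 1 lands with bottom-row=4; cleared 0 line(s) (total 0); column heights now [0 6 6 6], max=6
Drop 4: T rot1 at col 0 lands with bottom-row=5; cleared 1 line(s) (total 1); column heights now [7 6 5 5], max=7

Answer: 1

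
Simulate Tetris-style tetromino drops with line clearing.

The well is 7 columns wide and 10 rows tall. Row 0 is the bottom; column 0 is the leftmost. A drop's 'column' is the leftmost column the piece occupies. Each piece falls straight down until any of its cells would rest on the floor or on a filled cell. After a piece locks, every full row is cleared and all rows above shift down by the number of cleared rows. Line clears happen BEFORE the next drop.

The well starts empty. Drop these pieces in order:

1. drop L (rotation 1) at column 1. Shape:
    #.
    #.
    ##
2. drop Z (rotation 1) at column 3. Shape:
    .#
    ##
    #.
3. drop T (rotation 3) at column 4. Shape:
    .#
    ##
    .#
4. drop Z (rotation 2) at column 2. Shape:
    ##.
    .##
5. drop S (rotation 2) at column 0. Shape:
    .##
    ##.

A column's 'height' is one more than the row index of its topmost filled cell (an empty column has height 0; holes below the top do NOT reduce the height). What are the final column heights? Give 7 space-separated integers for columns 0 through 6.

Drop 1: L rot1 at col 1 lands with bottom-row=0; cleared 0 line(s) (total 0); column heights now [0 3 1 0 0 0 0], max=3
Drop 2: Z rot1 at col 3 lands with bottom-row=0; cleared 0 line(s) (total 0); column heights now [0 3 1 2 3 0 0], max=3
Drop 3: T rot3 at col 4 lands with bottom-row=2; cleared 0 line(s) (total 0); column heights now [0 3 1 2 4 5 0], max=5
Drop 4: Z rot2 at col 2 lands with bottom-row=4; cleared 0 line(s) (total 0); column heights now [0 3 6 6 5 5 0], max=6
Drop 5: S rot2 at col 0 lands with bottom-row=5; cleared 0 line(s) (total 0); column heights now [6 7 7 6 5 5 0], max=7

Answer: 6 7 7 6 5 5 0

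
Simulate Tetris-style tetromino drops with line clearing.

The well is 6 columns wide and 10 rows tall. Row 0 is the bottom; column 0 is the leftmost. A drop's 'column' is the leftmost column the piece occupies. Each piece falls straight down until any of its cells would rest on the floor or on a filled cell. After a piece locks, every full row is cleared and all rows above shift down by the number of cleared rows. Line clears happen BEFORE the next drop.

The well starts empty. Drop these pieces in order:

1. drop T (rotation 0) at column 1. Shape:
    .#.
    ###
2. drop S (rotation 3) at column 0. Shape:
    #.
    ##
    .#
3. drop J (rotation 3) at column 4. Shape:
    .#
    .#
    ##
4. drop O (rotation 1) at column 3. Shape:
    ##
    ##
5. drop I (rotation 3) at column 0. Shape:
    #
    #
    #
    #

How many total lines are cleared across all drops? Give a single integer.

Drop 1: T rot0 at col 1 lands with bottom-row=0; cleared 0 line(s) (total 0); column heights now [0 1 2 1 0 0], max=2
Drop 2: S rot3 at col 0 lands with bottom-row=1; cleared 0 line(s) (total 0); column heights now [4 3 2 1 0 0], max=4
Drop 3: J rot3 at col 4 lands with bottom-row=0; cleared 0 line(s) (total 0); column heights now [4 3 2 1 1 3], max=4
Drop 4: O rot1 at col 3 lands with bottom-row=1; cleared 0 line(s) (total 0); column heights now [4 3 2 3 3 3], max=4
Drop 5: I rot3 at col 0 lands with bottom-row=4; cleared 0 line(s) (total 0); column heights now [8 3 2 3 3 3], max=8

Answer: 0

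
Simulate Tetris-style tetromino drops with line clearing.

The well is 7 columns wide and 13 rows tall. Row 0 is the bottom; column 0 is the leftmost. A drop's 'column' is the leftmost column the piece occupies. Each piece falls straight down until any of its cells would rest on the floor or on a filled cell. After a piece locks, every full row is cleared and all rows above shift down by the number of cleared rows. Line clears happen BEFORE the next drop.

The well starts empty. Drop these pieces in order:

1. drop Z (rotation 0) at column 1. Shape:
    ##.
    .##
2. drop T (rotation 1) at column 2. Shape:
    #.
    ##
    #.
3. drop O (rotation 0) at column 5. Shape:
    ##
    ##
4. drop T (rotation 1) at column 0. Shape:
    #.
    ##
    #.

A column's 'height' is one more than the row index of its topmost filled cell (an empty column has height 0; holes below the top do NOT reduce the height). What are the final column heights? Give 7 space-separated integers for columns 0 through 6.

Answer: 4 3 5 4 0 2 2

Derivation:
Drop 1: Z rot0 at col 1 lands with bottom-row=0; cleared 0 line(s) (total 0); column heights now [0 2 2 1 0 0 0], max=2
Drop 2: T rot1 at col 2 lands with bottom-row=2; cleared 0 line(s) (total 0); column heights now [0 2 5 4 0 0 0], max=5
Drop 3: O rot0 at col 5 lands with bottom-row=0; cleared 0 line(s) (total 0); column heights now [0 2 5 4 0 2 2], max=5
Drop 4: T rot1 at col 0 lands with bottom-row=1; cleared 0 line(s) (total 0); column heights now [4 3 5 4 0 2 2], max=5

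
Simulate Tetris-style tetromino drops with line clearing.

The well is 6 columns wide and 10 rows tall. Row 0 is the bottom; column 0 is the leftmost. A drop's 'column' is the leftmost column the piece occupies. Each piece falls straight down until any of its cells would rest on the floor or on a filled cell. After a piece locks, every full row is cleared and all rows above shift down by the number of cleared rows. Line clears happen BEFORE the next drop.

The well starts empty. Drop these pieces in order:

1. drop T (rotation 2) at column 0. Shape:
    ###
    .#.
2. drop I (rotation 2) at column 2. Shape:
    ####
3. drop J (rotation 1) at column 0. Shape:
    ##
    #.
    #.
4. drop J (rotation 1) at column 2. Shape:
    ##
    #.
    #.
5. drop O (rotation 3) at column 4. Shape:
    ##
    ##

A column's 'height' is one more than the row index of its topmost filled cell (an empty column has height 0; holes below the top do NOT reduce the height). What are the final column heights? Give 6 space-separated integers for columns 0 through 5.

Drop 1: T rot2 at col 0 lands with bottom-row=0; cleared 0 line(s) (total 0); column heights now [2 2 2 0 0 0], max=2
Drop 2: I rot2 at col 2 lands with bottom-row=2; cleared 0 line(s) (total 0); column heights now [2 2 3 3 3 3], max=3
Drop 3: J rot1 at col 0 lands with bottom-row=2; cleared 0 line(s) (total 0); column heights now [5 5 3 3 3 3], max=5
Drop 4: J rot1 at col 2 lands with bottom-row=3; cleared 0 line(s) (total 0); column heights now [5 5 6 6 3 3], max=6
Drop 5: O rot3 at col 4 lands with bottom-row=3; cleared 0 line(s) (total 0); column heights now [5 5 6 6 5 5], max=6

Answer: 5 5 6 6 5 5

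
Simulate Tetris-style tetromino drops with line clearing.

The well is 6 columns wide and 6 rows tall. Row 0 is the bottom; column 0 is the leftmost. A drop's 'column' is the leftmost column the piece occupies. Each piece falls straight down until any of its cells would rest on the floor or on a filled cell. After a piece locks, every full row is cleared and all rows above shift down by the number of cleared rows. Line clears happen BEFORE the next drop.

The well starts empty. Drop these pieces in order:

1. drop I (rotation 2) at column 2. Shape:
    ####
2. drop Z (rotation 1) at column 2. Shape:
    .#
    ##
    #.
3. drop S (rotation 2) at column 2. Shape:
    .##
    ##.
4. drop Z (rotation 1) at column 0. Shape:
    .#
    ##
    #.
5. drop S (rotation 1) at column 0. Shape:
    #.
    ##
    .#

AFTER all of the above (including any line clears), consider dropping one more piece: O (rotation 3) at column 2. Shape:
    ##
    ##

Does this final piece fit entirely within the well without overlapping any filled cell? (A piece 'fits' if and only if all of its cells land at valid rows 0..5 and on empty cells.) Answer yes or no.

Drop 1: I rot2 at col 2 lands with bottom-row=0; cleared 0 line(s) (total 0); column heights now [0 0 1 1 1 1], max=1
Drop 2: Z rot1 at col 2 lands with bottom-row=1; cleared 0 line(s) (total 0); column heights now [0 0 3 4 1 1], max=4
Drop 3: S rot2 at col 2 lands with bottom-row=4; cleared 0 line(s) (total 0); column heights now [0 0 5 6 6 1], max=6
Drop 4: Z rot1 at col 0 lands with bottom-row=0; cleared 0 line(s) (total 0); column heights now [2 3 5 6 6 1], max=6
Drop 5: S rot1 at col 0 lands with bottom-row=3; cleared 0 line(s) (total 0); column heights now [6 5 5 6 6 1], max=6
Test piece O rot3 at col 2 (width 2): heights before test = [6 5 5 6 6 1]; fits = False

Answer: no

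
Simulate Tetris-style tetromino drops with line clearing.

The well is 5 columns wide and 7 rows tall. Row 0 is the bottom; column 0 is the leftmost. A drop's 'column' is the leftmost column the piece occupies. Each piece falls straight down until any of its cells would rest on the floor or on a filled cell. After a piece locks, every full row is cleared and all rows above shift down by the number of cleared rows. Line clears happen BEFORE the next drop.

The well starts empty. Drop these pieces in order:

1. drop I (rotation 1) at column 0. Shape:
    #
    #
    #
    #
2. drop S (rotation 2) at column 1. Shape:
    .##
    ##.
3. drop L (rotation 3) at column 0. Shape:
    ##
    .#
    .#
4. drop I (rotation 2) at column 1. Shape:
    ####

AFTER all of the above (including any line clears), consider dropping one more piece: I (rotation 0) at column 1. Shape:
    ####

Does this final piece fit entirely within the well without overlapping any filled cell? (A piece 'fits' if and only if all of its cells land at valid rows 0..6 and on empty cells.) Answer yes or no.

Drop 1: I rot1 at col 0 lands with bottom-row=0; cleared 0 line(s) (total 0); column heights now [4 0 0 0 0], max=4
Drop 2: S rot2 at col 1 lands with bottom-row=0; cleared 0 line(s) (total 0); column heights now [4 1 2 2 0], max=4
Drop 3: L rot3 at col 0 lands with bottom-row=2; cleared 0 line(s) (total 0); column heights now [5 5 2 2 0], max=5
Drop 4: I rot2 at col 1 lands with bottom-row=5; cleared 0 line(s) (total 0); column heights now [5 6 6 6 6], max=6
Test piece I rot0 at col 1 (width 4): heights before test = [5 6 6 6 6]; fits = True

Answer: yes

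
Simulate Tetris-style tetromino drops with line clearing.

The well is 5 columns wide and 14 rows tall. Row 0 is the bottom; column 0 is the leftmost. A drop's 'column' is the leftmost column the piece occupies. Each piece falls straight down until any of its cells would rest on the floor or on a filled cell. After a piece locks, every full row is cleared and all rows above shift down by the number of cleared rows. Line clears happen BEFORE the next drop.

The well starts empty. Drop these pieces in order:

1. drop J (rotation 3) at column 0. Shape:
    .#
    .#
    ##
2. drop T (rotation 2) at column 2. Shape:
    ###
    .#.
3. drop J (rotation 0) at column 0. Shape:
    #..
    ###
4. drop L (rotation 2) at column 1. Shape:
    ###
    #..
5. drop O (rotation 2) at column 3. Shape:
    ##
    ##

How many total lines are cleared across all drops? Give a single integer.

Drop 1: J rot3 at col 0 lands with bottom-row=0; cleared 0 line(s) (total 0); column heights now [1 3 0 0 0], max=3
Drop 2: T rot2 at col 2 lands with bottom-row=0; cleared 0 line(s) (total 0); column heights now [1 3 2 2 2], max=3
Drop 3: J rot0 at col 0 lands with bottom-row=3; cleared 0 line(s) (total 0); column heights now [5 4 4 2 2], max=5
Drop 4: L rot2 at col 1 lands with bottom-row=4; cleared 0 line(s) (total 0); column heights now [5 6 6 6 2], max=6
Drop 5: O rot2 at col 3 lands with bottom-row=6; cleared 0 line(s) (total 0); column heights now [5 6 6 8 8], max=8

Answer: 0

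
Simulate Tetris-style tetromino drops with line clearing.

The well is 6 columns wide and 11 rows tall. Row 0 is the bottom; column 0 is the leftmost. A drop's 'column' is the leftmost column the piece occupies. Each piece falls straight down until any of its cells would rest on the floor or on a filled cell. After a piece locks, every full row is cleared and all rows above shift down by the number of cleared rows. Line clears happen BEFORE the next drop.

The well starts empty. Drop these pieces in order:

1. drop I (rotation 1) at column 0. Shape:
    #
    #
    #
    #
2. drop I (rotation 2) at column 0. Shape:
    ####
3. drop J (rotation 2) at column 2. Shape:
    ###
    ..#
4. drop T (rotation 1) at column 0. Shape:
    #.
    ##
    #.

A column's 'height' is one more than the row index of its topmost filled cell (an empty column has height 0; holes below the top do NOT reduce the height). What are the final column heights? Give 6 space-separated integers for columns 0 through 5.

Answer: 8 7 6 6 6 0

Derivation:
Drop 1: I rot1 at col 0 lands with bottom-row=0; cleared 0 line(s) (total 0); column heights now [4 0 0 0 0 0], max=4
Drop 2: I rot2 at col 0 lands with bottom-row=4; cleared 0 line(s) (total 0); column heights now [5 5 5 5 0 0], max=5
Drop 3: J rot2 at col 2 lands with bottom-row=4; cleared 0 line(s) (total 0); column heights now [5 5 6 6 6 0], max=6
Drop 4: T rot1 at col 0 lands with bottom-row=5; cleared 0 line(s) (total 0); column heights now [8 7 6 6 6 0], max=8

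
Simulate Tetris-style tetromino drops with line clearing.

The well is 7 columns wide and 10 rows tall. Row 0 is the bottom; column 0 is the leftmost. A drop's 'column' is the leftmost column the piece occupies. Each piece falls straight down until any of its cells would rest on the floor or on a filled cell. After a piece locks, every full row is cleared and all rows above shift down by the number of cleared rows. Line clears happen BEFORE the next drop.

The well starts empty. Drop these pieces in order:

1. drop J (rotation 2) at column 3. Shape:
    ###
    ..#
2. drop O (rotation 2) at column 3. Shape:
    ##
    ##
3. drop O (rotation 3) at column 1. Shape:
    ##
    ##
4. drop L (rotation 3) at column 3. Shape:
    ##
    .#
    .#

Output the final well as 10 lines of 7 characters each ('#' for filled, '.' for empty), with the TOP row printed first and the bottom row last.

Drop 1: J rot2 at col 3 lands with bottom-row=0; cleared 0 line(s) (total 0); column heights now [0 0 0 2 2 2 0], max=2
Drop 2: O rot2 at col 3 lands with bottom-row=2; cleared 0 line(s) (total 0); column heights now [0 0 0 4 4 2 0], max=4
Drop 3: O rot3 at col 1 lands with bottom-row=0; cleared 0 line(s) (total 0); column heights now [0 2 2 4 4 2 0], max=4
Drop 4: L rot3 at col 3 lands with bottom-row=4; cleared 0 line(s) (total 0); column heights now [0 2 2 7 7 2 0], max=7

Answer: .......
.......
.......
...##..
....#..
....#..
...##..
...##..
.#####.
.##..#.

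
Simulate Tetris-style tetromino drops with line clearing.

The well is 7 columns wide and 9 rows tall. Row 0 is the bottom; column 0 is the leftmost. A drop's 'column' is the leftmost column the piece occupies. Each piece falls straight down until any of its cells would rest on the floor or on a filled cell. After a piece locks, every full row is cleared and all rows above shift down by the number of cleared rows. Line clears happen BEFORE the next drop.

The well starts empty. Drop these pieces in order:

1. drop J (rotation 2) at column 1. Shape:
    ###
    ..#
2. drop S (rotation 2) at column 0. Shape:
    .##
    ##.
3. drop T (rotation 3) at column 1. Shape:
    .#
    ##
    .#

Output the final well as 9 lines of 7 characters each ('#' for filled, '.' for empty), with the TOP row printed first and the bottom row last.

Answer: .......
.......
..#....
.##....
..#....
.##....
##.....
.###...
...#...

Derivation:
Drop 1: J rot2 at col 1 lands with bottom-row=0; cleared 0 line(s) (total 0); column heights now [0 2 2 2 0 0 0], max=2
Drop 2: S rot2 at col 0 lands with bottom-row=2; cleared 0 line(s) (total 0); column heights now [3 4 4 2 0 0 0], max=4
Drop 3: T rot3 at col 1 lands with bottom-row=4; cleared 0 line(s) (total 0); column heights now [3 6 7 2 0 0 0], max=7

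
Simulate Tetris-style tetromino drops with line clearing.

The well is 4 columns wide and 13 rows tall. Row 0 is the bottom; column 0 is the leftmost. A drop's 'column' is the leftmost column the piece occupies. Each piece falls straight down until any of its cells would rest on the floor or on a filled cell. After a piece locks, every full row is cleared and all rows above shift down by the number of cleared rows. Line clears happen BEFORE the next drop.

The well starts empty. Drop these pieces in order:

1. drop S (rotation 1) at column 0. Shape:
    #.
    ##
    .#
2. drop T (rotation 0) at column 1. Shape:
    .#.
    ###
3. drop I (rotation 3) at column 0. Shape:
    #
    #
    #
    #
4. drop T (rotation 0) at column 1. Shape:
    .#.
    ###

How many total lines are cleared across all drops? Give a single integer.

Answer: 2

Derivation:
Drop 1: S rot1 at col 0 lands with bottom-row=0; cleared 0 line(s) (total 0); column heights now [3 2 0 0], max=3
Drop 2: T rot0 at col 1 lands with bottom-row=2; cleared 1 line(s) (total 1); column heights now [2 2 3 0], max=3
Drop 3: I rot3 at col 0 lands with bottom-row=2; cleared 0 line(s) (total 1); column heights now [6 2 3 0], max=6
Drop 4: T rot0 at col 1 lands with bottom-row=3; cleared 1 line(s) (total 2); column heights now [5 2 4 0], max=5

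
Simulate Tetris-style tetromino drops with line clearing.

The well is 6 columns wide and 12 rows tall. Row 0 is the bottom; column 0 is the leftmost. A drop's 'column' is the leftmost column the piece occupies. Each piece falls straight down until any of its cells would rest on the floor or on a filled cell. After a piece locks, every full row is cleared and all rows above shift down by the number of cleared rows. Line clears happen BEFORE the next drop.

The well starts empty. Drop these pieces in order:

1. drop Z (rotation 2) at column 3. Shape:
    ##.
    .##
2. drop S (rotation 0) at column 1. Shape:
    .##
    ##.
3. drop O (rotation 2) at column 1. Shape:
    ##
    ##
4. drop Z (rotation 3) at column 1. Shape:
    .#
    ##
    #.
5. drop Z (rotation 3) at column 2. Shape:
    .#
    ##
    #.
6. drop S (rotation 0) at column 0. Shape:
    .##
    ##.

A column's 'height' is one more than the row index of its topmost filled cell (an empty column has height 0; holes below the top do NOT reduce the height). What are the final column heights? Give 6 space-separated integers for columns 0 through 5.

Drop 1: Z rot2 at col 3 lands with bottom-row=0; cleared 0 line(s) (total 0); column heights now [0 0 0 2 2 1], max=2
Drop 2: S rot0 at col 1 lands with bottom-row=1; cleared 0 line(s) (total 0); column heights now [0 2 3 3 2 1], max=3
Drop 3: O rot2 at col 1 lands with bottom-row=3; cleared 0 line(s) (total 0); column heights now [0 5 5 3 2 1], max=5
Drop 4: Z rot3 at col 1 lands with bottom-row=5; cleared 0 line(s) (total 0); column heights now [0 7 8 3 2 1], max=8
Drop 5: Z rot3 at col 2 lands with bottom-row=8; cleared 0 line(s) (total 0); column heights now [0 7 10 11 2 1], max=11
Drop 6: S rot0 at col 0 lands with bottom-row=9; cleared 0 line(s) (total 0); column heights now [10 11 11 11 2 1], max=11

Answer: 10 11 11 11 2 1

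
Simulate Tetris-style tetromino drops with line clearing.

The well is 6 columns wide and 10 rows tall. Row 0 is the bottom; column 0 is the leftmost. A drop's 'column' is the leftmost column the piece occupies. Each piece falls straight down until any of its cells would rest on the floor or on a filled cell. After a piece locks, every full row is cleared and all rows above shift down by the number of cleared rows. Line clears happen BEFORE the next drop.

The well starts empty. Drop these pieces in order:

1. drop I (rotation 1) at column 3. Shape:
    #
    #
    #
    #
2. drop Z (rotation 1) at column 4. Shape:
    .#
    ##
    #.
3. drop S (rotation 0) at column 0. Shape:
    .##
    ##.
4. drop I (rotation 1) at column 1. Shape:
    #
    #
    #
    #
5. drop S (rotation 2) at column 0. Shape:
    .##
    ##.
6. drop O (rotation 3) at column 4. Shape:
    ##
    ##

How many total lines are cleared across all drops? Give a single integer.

Answer: 0

Derivation:
Drop 1: I rot1 at col 3 lands with bottom-row=0; cleared 0 line(s) (total 0); column heights now [0 0 0 4 0 0], max=4
Drop 2: Z rot1 at col 4 lands with bottom-row=0; cleared 0 line(s) (total 0); column heights now [0 0 0 4 2 3], max=4
Drop 3: S rot0 at col 0 lands with bottom-row=0; cleared 0 line(s) (total 0); column heights now [1 2 2 4 2 3], max=4
Drop 4: I rot1 at col 1 lands with bottom-row=2; cleared 0 line(s) (total 0); column heights now [1 6 2 4 2 3], max=6
Drop 5: S rot2 at col 0 lands with bottom-row=6; cleared 0 line(s) (total 0); column heights now [7 8 8 4 2 3], max=8
Drop 6: O rot3 at col 4 lands with bottom-row=3; cleared 0 line(s) (total 0); column heights now [7 8 8 4 5 5], max=8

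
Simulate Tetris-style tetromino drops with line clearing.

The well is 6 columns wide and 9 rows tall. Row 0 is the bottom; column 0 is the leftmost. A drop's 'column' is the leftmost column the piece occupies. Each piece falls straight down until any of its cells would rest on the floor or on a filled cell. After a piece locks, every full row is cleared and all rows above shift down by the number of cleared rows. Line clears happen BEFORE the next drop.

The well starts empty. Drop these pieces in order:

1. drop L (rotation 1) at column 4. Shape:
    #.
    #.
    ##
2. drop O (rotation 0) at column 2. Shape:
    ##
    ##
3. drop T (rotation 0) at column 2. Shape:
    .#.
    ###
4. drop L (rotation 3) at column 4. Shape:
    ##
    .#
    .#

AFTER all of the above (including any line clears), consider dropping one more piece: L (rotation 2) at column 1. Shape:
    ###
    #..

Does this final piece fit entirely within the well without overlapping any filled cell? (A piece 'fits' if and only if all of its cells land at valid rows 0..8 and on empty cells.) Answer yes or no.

Drop 1: L rot1 at col 4 lands with bottom-row=0; cleared 0 line(s) (total 0); column heights now [0 0 0 0 3 1], max=3
Drop 2: O rot0 at col 2 lands with bottom-row=0; cleared 0 line(s) (total 0); column heights now [0 0 2 2 3 1], max=3
Drop 3: T rot0 at col 2 lands with bottom-row=3; cleared 0 line(s) (total 0); column heights now [0 0 4 5 4 1], max=5
Drop 4: L rot3 at col 4 lands with bottom-row=2; cleared 0 line(s) (total 0); column heights now [0 0 4 5 5 5], max=5
Test piece L rot2 at col 1 (width 3): heights before test = [0 0 4 5 5 5]; fits = True

Answer: yes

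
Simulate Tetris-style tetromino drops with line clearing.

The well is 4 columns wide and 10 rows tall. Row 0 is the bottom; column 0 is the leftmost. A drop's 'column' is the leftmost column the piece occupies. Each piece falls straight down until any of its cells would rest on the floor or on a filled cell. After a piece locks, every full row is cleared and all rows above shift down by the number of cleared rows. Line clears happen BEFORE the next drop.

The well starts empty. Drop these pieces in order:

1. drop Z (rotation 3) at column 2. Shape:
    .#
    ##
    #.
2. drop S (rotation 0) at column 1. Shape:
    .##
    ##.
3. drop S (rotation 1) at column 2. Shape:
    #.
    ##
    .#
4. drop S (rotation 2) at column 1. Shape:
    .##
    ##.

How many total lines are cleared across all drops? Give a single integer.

Drop 1: Z rot3 at col 2 lands with bottom-row=0; cleared 0 line(s) (total 0); column heights now [0 0 2 3], max=3
Drop 2: S rot0 at col 1 lands with bottom-row=2; cleared 0 line(s) (total 0); column heights now [0 3 4 4], max=4
Drop 3: S rot1 at col 2 lands with bottom-row=4; cleared 0 line(s) (total 0); column heights now [0 3 7 6], max=7
Drop 4: S rot2 at col 1 lands with bottom-row=7; cleared 0 line(s) (total 0); column heights now [0 8 9 9], max=9

Answer: 0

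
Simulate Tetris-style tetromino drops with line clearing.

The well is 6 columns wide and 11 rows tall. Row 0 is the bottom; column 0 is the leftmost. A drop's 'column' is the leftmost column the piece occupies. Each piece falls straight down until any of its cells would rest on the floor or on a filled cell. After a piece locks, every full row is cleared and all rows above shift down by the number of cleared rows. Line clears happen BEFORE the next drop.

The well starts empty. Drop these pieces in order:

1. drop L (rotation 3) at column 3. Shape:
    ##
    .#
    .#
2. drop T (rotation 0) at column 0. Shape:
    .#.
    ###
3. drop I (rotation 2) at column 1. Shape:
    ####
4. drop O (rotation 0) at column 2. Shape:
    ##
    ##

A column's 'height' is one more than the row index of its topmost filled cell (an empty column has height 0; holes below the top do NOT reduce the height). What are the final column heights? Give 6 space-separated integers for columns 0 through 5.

Answer: 1 4 6 6 4 0

Derivation:
Drop 1: L rot3 at col 3 lands with bottom-row=0; cleared 0 line(s) (total 0); column heights now [0 0 0 3 3 0], max=3
Drop 2: T rot0 at col 0 lands with bottom-row=0; cleared 0 line(s) (total 0); column heights now [1 2 1 3 3 0], max=3
Drop 3: I rot2 at col 1 lands with bottom-row=3; cleared 0 line(s) (total 0); column heights now [1 4 4 4 4 0], max=4
Drop 4: O rot0 at col 2 lands with bottom-row=4; cleared 0 line(s) (total 0); column heights now [1 4 6 6 4 0], max=6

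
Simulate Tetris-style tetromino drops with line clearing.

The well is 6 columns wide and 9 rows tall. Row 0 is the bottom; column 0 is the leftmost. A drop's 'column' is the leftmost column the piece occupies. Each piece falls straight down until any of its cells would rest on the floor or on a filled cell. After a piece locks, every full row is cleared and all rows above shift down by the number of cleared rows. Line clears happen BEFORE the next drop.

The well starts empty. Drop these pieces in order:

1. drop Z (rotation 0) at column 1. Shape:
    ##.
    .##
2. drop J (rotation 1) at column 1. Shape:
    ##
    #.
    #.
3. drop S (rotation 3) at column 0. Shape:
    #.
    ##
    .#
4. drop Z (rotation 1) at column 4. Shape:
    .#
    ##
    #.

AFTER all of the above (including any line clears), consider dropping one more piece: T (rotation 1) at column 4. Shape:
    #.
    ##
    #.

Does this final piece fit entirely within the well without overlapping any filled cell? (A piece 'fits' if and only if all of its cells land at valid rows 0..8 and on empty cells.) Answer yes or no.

Drop 1: Z rot0 at col 1 lands with bottom-row=0; cleared 0 line(s) (total 0); column heights now [0 2 2 1 0 0], max=2
Drop 2: J rot1 at col 1 lands with bottom-row=2; cleared 0 line(s) (total 0); column heights now [0 5 5 1 0 0], max=5
Drop 3: S rot3 at col 0 lands with bottom-row=5; cleared 0 line(s) (total 0); column heights now [8 7 5 1 0 0], max=8
Drop 4: Z rot1 at col 4 lands with bottom-row=0; cleared 0 line(s) (total 0); column heights now [8 7 5 1 2 3], max=8
Test piece T rot1 at col 4 (width 2): heights before test = [8 7 5 1 2 3]; fits = True

Answer: yes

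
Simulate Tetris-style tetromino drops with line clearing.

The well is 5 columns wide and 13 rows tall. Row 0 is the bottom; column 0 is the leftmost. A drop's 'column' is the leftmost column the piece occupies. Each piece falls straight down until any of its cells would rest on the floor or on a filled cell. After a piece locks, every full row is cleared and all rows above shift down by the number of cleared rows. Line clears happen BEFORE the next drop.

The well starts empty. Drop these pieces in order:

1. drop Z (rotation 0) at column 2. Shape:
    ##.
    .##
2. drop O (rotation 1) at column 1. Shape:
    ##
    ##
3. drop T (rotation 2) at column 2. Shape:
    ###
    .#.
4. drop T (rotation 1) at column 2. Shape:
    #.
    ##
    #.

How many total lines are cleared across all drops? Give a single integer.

Answer: 0

Derivation:
Drop 1: Z rot0 at col 2 lands with bottom-row=0; cleared 0 line(s) (total 0); column heights now [0 0 2 2 1], max=2
Drop 2: O rot1 at col 1 lands with bottom-row=2; cleared 0 line(s) (total 0); column heights now [0 4 4 2 1], max=4
Drop 3: T rot2 at col 2 lands with bottom-row=3; cleared 0 line(s) (total 0); column heights now [0 4 5 5 5], max=5
Drop 4: T rot1 at col 2 lands with bottom-row=5; cleared 0 line(s) (total 0); column heights now [0 4 8 7 5], max=8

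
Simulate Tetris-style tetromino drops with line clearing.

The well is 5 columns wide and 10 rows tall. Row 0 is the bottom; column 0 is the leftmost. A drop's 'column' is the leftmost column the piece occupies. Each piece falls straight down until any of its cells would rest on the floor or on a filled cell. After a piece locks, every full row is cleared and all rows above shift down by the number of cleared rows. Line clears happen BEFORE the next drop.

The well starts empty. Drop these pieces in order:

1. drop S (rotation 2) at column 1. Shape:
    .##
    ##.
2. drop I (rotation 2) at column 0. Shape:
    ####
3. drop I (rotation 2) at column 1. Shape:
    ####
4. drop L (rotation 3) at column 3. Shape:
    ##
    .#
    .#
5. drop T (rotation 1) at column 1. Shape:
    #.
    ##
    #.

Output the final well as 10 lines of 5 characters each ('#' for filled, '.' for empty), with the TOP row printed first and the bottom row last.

Answer: .....
.....
.....
.#.##
.##.#
.#..#
.####
####.
..##.
.##..

Derivation:
Drop 1: S rot2 at col 1 lands with bottom-row=0; cleared 0 line(s) (total 0); column heights now [0 1 2 2 0], max=2
Drop 2: I rot2 at col 0 lands with bottom-row=2; cleared 0 line(s) (total 0); column heights now [3 3 3 3 0], max=3
Drop 3: I rot2 at col 1 lands with bottom-row=3; cleared 0 line(s) (total 0); column heights now [3 4 4 4 4], max=4
Drop 4: L rot3 at col 3 lands with bottom-row=4; cleared 0 line(s) (total 0); column heights now [3 4 4 7 7], max=7
Drop 5: T rot1 at col 1 lands with bottom-row=4; cleared 0 line(s) (total 0); column heights now [3 7 6 7 7], max=7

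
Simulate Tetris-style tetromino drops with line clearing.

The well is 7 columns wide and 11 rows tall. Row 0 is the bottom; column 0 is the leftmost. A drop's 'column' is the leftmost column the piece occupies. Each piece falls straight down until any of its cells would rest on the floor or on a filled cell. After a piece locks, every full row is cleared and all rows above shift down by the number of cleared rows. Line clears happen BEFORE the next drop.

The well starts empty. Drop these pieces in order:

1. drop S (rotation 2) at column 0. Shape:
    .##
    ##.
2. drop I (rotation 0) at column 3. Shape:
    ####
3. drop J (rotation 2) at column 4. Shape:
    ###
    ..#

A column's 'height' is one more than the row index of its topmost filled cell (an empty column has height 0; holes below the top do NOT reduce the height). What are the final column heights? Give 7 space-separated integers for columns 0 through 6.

Answer: 1 2 2 1 3 3 3

Derivation:
Drop 1: S rot2 at col 0 lands with bottom-row=0; cleared 0 line(s) (total 0); column heights now [1 2 2 0 0 0 0], max=2
Drop 2: I rot0 at col 3 lands with bottom-row=0; cleared 0 line(s) (total 0); column heights now [1 2 2 1 1 1 1], max=2
Drop 3: J rot2 at col 4 lands with bottom-row=1; cleared 0 line(s) (total 0); column heights now [1 2 2 1 3 3 3], max=3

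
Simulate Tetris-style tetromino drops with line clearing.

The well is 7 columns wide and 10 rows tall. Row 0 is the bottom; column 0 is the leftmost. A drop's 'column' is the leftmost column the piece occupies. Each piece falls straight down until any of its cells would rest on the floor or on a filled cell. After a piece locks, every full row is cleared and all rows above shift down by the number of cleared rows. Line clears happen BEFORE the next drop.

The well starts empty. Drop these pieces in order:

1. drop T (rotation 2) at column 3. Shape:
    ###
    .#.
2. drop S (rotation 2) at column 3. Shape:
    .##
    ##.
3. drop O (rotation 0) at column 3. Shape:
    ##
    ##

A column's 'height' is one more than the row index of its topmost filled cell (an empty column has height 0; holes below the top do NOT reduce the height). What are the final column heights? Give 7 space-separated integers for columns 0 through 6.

Drop 1: T rot2 at col 3 lands with bottom-row=0; cleared 0 line(s) (total 0); column heights now [0 0 0 2 2 2 0], max=2
Drop 2: S rot2 at col 3 lands with bottom-row=2; cleared 0 line(s) (total 0); column heights now [0 0 0 3 4 4 0], max=4
Drop 3: O rot0 at col 3 lands with bottom-row=4; cleared 0 line(s) (total 0); column heights now [0 0 0 6 6 4 0], max=6

Answer: 0 0 0 6 6 4 0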